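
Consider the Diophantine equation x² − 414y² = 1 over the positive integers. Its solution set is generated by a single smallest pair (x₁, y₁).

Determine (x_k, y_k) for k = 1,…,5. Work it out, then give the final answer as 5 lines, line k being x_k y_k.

√414 → a₀=20, period (2,1,7,2,7,1,2,40); ℓ=8 even so k=7
a_0=20:  p_0=20·1+0=20,  q_0=20·0+1=1
a_1=2:  p_1=2·20+1=41,  q_1=2·1+0=2
a_2=1:  p_2=1·41+20=61,  q_2=1·2+1=3
a_3=7:  p_3=7·61+41=468,  q_3=7·3+2=23
a_4=2:  p_4=2·468+61=997,  q_4=2·23+3=49
a_5=7:  p_5=7·997+468=7447,  q_5=7·49+23=366
a_6=1:  p_6=1·7447+997=8444,  q_6=1·366+49=415
a_7=2:  p_7=2·8444+7447=24335,  q_7=2·415+366=1196
(x₁, y₁) = (24335, 1196);  24335² − 414·1196² = 1 ✓
n=2: (24335,1196)∘(24335,1196) = (24335·24335+414·1196·1196, 24335·1196+1196·24335) = (1184384449,58209320)
n=3: (1184384449,58209320)∘(24335,1196) = (24335·1184384449+414·1196·58209320, 24335·58209320+1196·1184384449) = (57643991108495,2833047603204)
n=4: (57643991108495,2833047603204)∘(24335,1196) = (24335·57643991108495+414·1196·2833047603204, 24335·2833047603204+1196·57643991108495) = (2805533046066067201,137884426789729360)
n=5: (2805533046066067201,137884426789729360)∘(24335,1196) = (24335·2805533046066067201+414·1196·137884426789729360, 24335·137884426789729360+1196·2805533046066067201) = (136545293294391499564175,6710835049023080347996)

24335 1196
1184384449 58209320
57643991108495 2833047603204
2805533046066067201 137884426789729360
136545293294391499564175 6710835049023080347996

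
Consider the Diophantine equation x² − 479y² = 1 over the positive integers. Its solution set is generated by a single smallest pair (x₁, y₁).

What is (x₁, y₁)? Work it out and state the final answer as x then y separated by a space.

[21; 1,7,1,3,2,21,2,3,1,7,1,42] for √479; ℓ=12 ⇒ convergent index 11
k=0  a_k=21  p_k/q_k = 21/1
…
k=2  a_k=7  p_k/q_k = 175/8
…
k=7  a_k=2  p_k/q_k = 75879/3467
k=8  a_k=3  p_k/q_k = 264712/12095
…
k=10  a_k=7  p_k/q_k = 2648849/121029
k=11  a_k=1  p_k/q_k = 2989440/136591
(x₁, y₁) = (2989440, 136591);  2989440² − 479·136591² = 1 ✓

2989440 136591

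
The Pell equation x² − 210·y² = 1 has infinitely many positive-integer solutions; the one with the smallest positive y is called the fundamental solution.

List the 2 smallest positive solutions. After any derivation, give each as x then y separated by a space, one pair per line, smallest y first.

√210 → a₀=14, period (2,28); ℓ=2 even so k=1
step 0: (14, 1)  from 14·(1,0) + (0,1)
step 1: (29, 2)  from 2·(14,1) + (1,0)
fundamental: x₁=29, y₁=2  (since 841 − 210·4 = 1)
n=2: (29,2)∘(29,2) = (29·29+210·2·2, 29·2+2·29) = (1681,116)

29 2
1681 116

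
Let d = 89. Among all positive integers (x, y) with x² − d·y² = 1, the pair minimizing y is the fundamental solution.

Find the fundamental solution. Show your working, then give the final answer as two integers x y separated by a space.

√89 → a₀=9, period (2,3,3,2,18); ℓ=5 odd so k=9
i=0: a=9 ⇒ p=9, q=1
i=1: a=2 ⇒ p=19, q=2
i=2: a=3 ⇒ p=66, q=7
…
i=7: a=3 ⇒ p=66019, q=6998
i=8: a=3 ⇒ p=216991, q=23001
i=9: a=2 ⇒ p=500001, q=53000
fundamental: x₁=500001, y₁=53000  (since 250001000001 − 89·2809000000 = 1)

500001 53000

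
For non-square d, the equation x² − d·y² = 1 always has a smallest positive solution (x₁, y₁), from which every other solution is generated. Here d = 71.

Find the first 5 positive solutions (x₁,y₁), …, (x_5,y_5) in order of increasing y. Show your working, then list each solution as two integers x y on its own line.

3480 413
24220799 2874480
168576757560 20006380387
1173294208396801 139244404619040
8166127521864977400 969141036142138013

√71 = [8; 2,2,1,7,1,2,2,16, …], period ℓ=8 (even) → k=7
i=0: a=8 ⇒ p=8, q=1
…
i=3: a=1 ⇒ p=59, q=7
…
i=6: a=2 ⇒ p=1483, q=176
i=7: a=2 ⇒ p=3480, q=413
→ (3480, 413).  Check: 3480²=12110400, 71·413²=12110399, difference 1.
n=2: (3480,413)∘(3480,413) = (3480·3480+71·413·413, 3480·413+413·3480) = (24220799,2874480)
n=3: (24220799,2874480)∘(3480,413) = (3480·24220799+71·413·2874480, 3480·2874480+413·24220799) = (168576757560,20006380387)
n=4: (168576757560,20006380387)∘(3480,413) = (3480·168576757560+71·413·20006380387, 3480·20006380387+413·168576757560) = (1173294208396801,139244404619040)
n=5: (1173294208396801,139244404619040)∘(3480,413) = (3480·1173294208396801+71·413·139244404619040, 3480·139244404619040+413·1173294208396801) = (8166127521864977400,969141036142138013)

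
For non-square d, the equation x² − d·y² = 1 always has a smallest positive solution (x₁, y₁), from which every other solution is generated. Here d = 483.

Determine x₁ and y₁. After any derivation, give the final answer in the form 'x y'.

22 1

d=483: √d = [21; 1,42] (ℓ=2, even), read p_1/q_1
a_0=21:  p_0=21·1+0=21,  q_0=21·0+1=1
a_1=1:  p_1=1·21+1=22,  q_1=1·1+0=1
(x₁, y₁) = (22, 1);  22² − 483·1² = 1 ✓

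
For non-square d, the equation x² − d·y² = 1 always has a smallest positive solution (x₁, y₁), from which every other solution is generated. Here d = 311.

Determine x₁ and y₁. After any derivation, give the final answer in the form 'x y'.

16883880 957397

√311 = [17; 1,1,1,2,1,…,1,1,34, …], period ℓ=16 (even) → k=15
step 0: (17, 1)  from 17·(1,0) + (0,1)
step 1: (18, 1)  from 1·(17,1) + (1,0)
step 2: (35, 2)  from 1·(18,1) + (17,1)
step 3: (53, 3)  from 1·(35,2) + (18,1)
step 4: (141, 8)  from 2·(53,3) + (35,2)
step 5: (194, 11)  from 1·(141,8) + (53,3)
step 6: (1305, 74)  from 6·(194,11) + (141,8)
…
step 8: (71158, 4035)  from 17·(4109,233) + (1305,74)
…
step 10: (1376656, 78063)  from 6·(217583,12338) + (71158,4035)
step 11: (1594239, 90401)  from 1·(1376656,78063) + (217583,12338)
step 12: (4565134, 258865)  from 2·(1594239,90401) + (1376656,78063)
…
step 14: (10724507, 608131)  from 1·(6159373,349266) + (4565134,258865)
step 15: (16883880, 957397)  from 1·(10724507,608131) + (6159373,349266)
(x₁, y₁) = (16883880, 957397);  16883880² − 311·957397² = 1 ✓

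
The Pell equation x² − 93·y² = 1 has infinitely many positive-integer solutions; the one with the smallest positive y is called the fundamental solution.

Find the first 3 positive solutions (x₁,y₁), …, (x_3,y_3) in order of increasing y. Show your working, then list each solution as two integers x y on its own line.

12151 1260
295293601 30620520
7176225079351 744139875780

d=93: √d = [9; 1,1,1,4,6,4,1,1,1,18] (ℓ=10, even), read p_9/q_9
step 0: (9, 1)  from 9·(1,0) + (0,1)
…
step 2: (19, 2)  from 1·(10,1) + (9,1)
step 3: (29, 3)  from 1·(19,2) + (10,1)
step 4: (135, 14)  from 4·(29,3) + (19,2)
…
step 6: (3491, 362)  from 4·(839,87) + (135,14)
…
step 8: (7821, 811)  from 1·(4330,449) + (3491,362)
step 9: (12151, 1260)  from 1·(7821,811) + (4330,449)
fundamental: x₁=12151, y₁=1260  (since 147646801 − 93·1587600 = 1)
n=2: (12151,1260)∘(12151,1260) = (12151·12151+93·1260·1260, 12151·1260+1260·12151) = (295293601,30620520)
n=3: (295293601,30620520)∘(12151,1260) = (12151·295293601+93·1260·30620520, 12151·30620520+1260·295293601) = (7176225079351,744139875780)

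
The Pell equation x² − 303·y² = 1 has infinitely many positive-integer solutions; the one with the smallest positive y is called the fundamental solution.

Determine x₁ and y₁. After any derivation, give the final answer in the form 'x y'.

2524 145

d=303: √d = [17; 2,2,5,2,2,34] (ℓ=6, even), read p_5/q_5
k=0  a_k=17  p_k/q_k = 17/1
k=1  a_k=2  p_k/q_k = 35/2
k=2  a_k=2  p_k/q_k = 87/5
k=3  a_k=5  p_k/q_k = 470/27
k=4  a_k=2  p_k/q_k = 1027/59
k=5  a_k=2  p_k/q_k = 2524/145
fundamental: x₁=2524, y₁=145  (since 6370576 − 303·21025 = 1)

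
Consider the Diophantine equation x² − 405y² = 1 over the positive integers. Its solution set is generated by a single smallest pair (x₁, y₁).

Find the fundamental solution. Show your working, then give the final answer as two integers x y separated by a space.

161 8

√405 → a₀=20, period (8,40); ℓ=2 even so k=1
a_0=20:  p_0=20·1+0=20,  q_0=20·0+1=1
a_1=8:  p_1=8·20+1=161,  q_1=8·1+0=8
fundamental: x₁=161, y₁=8  (since 25921 − 405·64 = 1)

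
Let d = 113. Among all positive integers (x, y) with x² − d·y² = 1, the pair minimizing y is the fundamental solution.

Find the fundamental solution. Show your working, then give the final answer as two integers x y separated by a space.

1204353 113296

d=113: √d = [10; 1,1,1,2,2,1,1,1,20] (ℓ=9, odd), read p_17/q_17
k=0  a_k=10  p_k/q_k = 10/1
…
k=9  a_k=20  p_k/q_k = 16009/1506
…
k=11  a_k=1  p_k/q_k = 32794/3085
k=12  a_k=1  p_k/q_k = 49579/4664
…
k=16  a_k=1  p_k/q_k = 758918/71393
k=17  a_k=1  p_k/q_k = 1204353/113296
(x₁, y₁) = (1204353, 113296);  1204353² − 113·113296² = 1 ✓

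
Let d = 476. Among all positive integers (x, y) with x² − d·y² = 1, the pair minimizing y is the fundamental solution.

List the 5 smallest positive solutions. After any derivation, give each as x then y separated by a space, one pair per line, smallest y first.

√476 = [21; 1,4,2,10,2,4,1,42, …], period ℓ=8 (even) → k=7
i=0: a=21 ⇒ p=21, q=1
…
i=3: a=2 ⇒ p=240, q=11
…
i=6: a=4 ⇒ p=23541, q=1079
i=7: a=1 ⇒ p=28799, q=1320
→ (28799, 1320).  Check: 28799²=829382401, 476·1320²=829382400, difference 1.
n=2: (28799,1320)∘(28799,1320) = (28799·28799+476·1320·1320, 28799·1320+1320·28799) = (1658764801,76029360)
n=3: (1658764801,76029360)∘(28799,1320) = (28799·1658764801+476·1320·76029360, 28799·76029360+1320·1658764801) = (95541534979199,4379139075960)
n=4: (95541534979199,4379139075960)∘(28799,1320) = (28799·95541534979199+476·1320·4379139075960, 28799·4379139075960+1320·95541534979199) = (5503001330073139201,252229652421114720)
n=5: (5503001330073139201,252229652421114720)∘(28799,1320) = (28799·5503001330073139201+476·1320·252229652421114720, 28799·252229652421114720+1320·5503001330073139201) = (316961870514011136719999,14527923515772226566600)

28799 1320
1658764801 76029360
95541534979199 4379139075960
5503001330073139201 252229652421114720
316961870514011136719999 14527923515772226566600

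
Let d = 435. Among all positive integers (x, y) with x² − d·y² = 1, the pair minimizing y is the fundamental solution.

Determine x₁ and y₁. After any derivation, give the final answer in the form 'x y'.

√435 → a₀=20, period (1,5,1,40); ℓ=4 even so k=3
k=0  a_k=20  p_k/q_k = 20/1
…
k=2  a_k=5  p_k/q_k = 125/6
k=3  a_k=1  p_k/q_k = 146/7
fundamental: x₁=146, y₁=7  (since 21316 − 435·49 = 1)

146 7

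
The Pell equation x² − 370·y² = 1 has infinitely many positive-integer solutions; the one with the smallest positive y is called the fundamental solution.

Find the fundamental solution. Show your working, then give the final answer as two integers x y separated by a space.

√370 → a₀=19, period (4,4,38); ℓ=3 odd so k=5
a_0=19:  p_0=19·1+0=19,  q_0=19·0+1=1
a_1=4:  p_1=4·19+1=77,  q_1=4·1+0=4
a_2=4:  p_2=4·77+19=327,  q_2=4·4+1=17
a_3=38:  p_3=38·327+77=12503,  q_3=38·17+4=650
a_4=4:  p_4=4·12503+327=50339,  q_4=4·650+17=2617
a_5=4:  p_5=4·50339+12503=213859,  q_5=4·2617+650=11118
(x₁, y₁) = (213859, 11118);  213859² − 370·11118² = 1 ✓

213859 11118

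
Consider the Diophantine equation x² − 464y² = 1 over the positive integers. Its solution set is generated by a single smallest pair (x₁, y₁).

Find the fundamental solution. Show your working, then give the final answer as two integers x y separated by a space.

9801 455

[21; 1,1,5,1,1,1,5,1,1,42] for √464; ℓ=10 ⇒ convergent index 9
step 0: (21, 1)  from 21·(1,0) + (0,1)
…
step 3: (237, 11)  from 5·(43,2) + (22,1)
…
step 5: (517, 24)  from 1·(280,13) + (237,11)
…
step 7: (4502, 209)  from 5·(797,37) + (517,24)
step 8: (5299, 246)  from 1·(4502,209) + (797,37)
step 9: (9801, 455)  from 1·(5299,246) + (4502,209)
(x₁, y₁) = (9801, 455);  9801² − 464·455² = 1 ✓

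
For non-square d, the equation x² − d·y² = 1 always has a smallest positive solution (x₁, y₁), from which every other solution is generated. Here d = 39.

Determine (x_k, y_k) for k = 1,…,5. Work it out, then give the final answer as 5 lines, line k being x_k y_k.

25 4
1249 200
62425 9996
3120001 499600
155937625 24970004

d=39: √d = [6; 4,12] (ℓ=2, even), read p_1/q_1
step 0: (6, 1)  from 6·(1,0) + (0,1)
step 1: (25, 4)  from 4·(6,1) + (1,0)
fundamental: x₁=25, y₁=4  (since 625 − 39·16 = 1)
(x_2, y_2) = (25·25 + 39·4·4, 25·4 + 4·25) = (1249, 200)
(x_3, y_3) = (25·1249 + 39·4·200, 25·200 + 4·1249) = (62425, 9996)
(x_4, y_4) = (25·62425 + 39·4·9996, 25·9996 + 4·62425) = (3120001, 499600)
(x_5, y_5) = (25·3120001 + 39·4·499600, 25·499600 + 4·3120001) = (155937625, 24970004)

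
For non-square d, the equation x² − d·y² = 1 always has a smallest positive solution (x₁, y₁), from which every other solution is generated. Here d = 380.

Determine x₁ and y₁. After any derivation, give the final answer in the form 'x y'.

39 2

√380 → a₀=19, period (2,38); ℓ=2 even so k=1
i=0: a=19 ⇒ p=19, q=1
i=1: a=2 ⇒ p=39, q=2
fundamental: x₁=39, y₁=2  (since 1521 − 380·4 = 1)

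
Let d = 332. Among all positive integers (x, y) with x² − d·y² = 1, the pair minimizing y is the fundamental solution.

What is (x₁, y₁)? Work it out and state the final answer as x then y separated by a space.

13447 738

√332 = [18; 4,1,1,8,1,1,4,36, …], period ℓ=8 (even) → k=7
k=0  a_k=18  p_k/q_k = 18/1
k=1  a_k=4  p_k/q_k = 73/4
…
k=5  a_k=1  p_k/q_k = 1567/86
k=6  a_k=1  p_k/q_k = 2970/163
k=7  a_k=4  p_k/q_k = 13447/738
→ (13447, 738).  Check: 13447²=180821809, 332·738²=180821808, difference 1.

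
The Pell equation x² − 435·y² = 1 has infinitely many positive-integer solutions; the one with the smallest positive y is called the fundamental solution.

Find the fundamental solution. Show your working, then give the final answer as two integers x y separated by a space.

√435 → a₀=20, period (1,5,1,40); ℓ=4 even so k=3
i=0: a=20 ⇒ p=20, q=1
i=1: a=1 ⇒ p=21, q=1
i=2: a=5 ⇒ p=125, q=6
i=3: a=1 ⇒ p=146, q=7
(x₁, y₁) = (146, 7);  146² − 435·7² = 1 ✓

146 7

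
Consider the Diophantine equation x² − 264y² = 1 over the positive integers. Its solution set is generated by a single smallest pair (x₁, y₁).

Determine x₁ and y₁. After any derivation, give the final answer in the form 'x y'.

√264 = [16; 4,32, …], period ℓ=2 (even) → k=1
step 0: (16, 1)  from 16·(1,0) + (0,1)
step 1: (65, 4)  from 4·(16,1) + (1,0)
(x₁, y₁) = (65, 4);  65² − 264·4² = 1 ✓

65 4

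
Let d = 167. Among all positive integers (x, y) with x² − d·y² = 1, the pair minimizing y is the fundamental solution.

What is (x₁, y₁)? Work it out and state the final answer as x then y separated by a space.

d=167: √d = [12; 1,11,1,24] (ℓ=4, even), read p_3/q_3
i=0: a=12 ⇒ p=12, q=1
…
i=2: a=11 ⇒ p=155, q=12
i=3: a=1 ⇒ p=168, q=13
(x₁, y₁) = (168, 13);  168² − 167·13² = 1 ✓

168 13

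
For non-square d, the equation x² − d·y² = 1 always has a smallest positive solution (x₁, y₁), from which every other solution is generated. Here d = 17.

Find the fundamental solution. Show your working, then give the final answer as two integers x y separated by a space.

√17 → a₀=4, period (8); ℓ=1 odd so k=1
i=0: a=4 ⇒ p=4, q=1
i=1: a=8 ⇒ p=33, q=8
→ (33, 8).  Check: 33²=1089, 17·8²=1088, difference 1.

33 8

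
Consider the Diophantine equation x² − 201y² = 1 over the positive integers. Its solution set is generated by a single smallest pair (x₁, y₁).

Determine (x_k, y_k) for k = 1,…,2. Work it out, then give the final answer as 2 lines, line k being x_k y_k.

515095 36332
530645718049 37428863080

√201 = [14; 5,1,1,1,2,…,1,5,28, …], period ℓ=14 (even) → k=13
k=0  a_k=14  p_k/q_k = 14/1
…
k=4  a_k=1  p_k/q_k = 241/17
k=5  a_k=2  p_k/q_k = 638/45
…
k=9  a_k=2  p_k/q_k = 24768/1747
…
k=12  a_k=1  p_k/q_k = 91402/6447
k=13  a_k=5  p_k/q_k = 515095/36332
→ (515095, 36332).  Check: 515095²=265322859025, 201·36332²=265322859024, difference 1.
k=2:  x_2 = 515095·515095+201·36332·36332 = 530645718049,  y_2 = 515095·36332+36332·515095 = 37428863080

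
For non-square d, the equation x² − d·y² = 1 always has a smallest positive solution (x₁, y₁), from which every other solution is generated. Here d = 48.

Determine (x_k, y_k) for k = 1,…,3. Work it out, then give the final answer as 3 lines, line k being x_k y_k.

7 1
97 14
1351 195

d=48: √d = [6; 1,12] (ℓ=2, even), read p_1/q_1
a_0=6:  p_0=6·1+0=6,  q_0=6·0+1=1
a_1=1:  p_1=1·6+1=7,  q_1=1·1+0=1
fundamental: x₁=7, y₁=1  (since 49 − 48·1 = 1)
(7+1√48)^2 = 97 + 14√48
(7+1√48)^3 = 1351 + 195√48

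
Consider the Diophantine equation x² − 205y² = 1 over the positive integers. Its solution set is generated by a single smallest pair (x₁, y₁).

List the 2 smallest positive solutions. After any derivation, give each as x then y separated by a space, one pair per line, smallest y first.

39689 2772
3150433441 220035816

√205 = [14; 3,6,1,4,1,6,3,28, …], period ℓ=8 (even) → k=7
a_0=14:  p_0=14·1+0=14,  q_0=14·0+1=1
a_1=3:  p_1=3·14+1=43,  q_1=3·1+0=3
…
a_3=1:  p_3=1·272+43=315,  q_3=1·19+3=22
…
a_5=1:  p_5=1·1532+315=1847,  q_5=1·107+22=129
a_6=6:  p_6=6·1847+1532=12614,  q_6=6·129+107=881
a_7=3:  p_7=3·12614+1847=39689,  q_7=3·881+129=2772
(x₁, y₁) = (39689, 2772);  39689² − 205·2772² = 1 ✓
n=2: (39689,2772)∘(39689,2772) = (39689·39689+205·2772·2772, 39689·2772+2772·39689) = (3150433441,220035816)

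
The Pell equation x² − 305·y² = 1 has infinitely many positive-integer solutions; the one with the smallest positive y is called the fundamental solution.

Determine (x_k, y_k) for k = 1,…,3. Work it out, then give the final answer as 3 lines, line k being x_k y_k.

√305 = [17; 2,6,2,34, …], period ℓ=4 (even) → k=3
k=0  a_k=17  p_k/q_k = 17/1
k=1  a_k=2  p_k/q_k = 35/2
k=2  a_k=6  p_k/q_k = 227/13
k=3  a_k=2  p_k/q_k = 489/28
(x₁, y₁) = (489, 28);  489² − 305·28² = 1 ✓
n=2: (489,28)∘(489,28) = (489·489+305·28·28, 489·28+28·489) = (478241,27384)
n=3: (478241,27384)∘(489,28) = (489·478241+305·28·27384, 489·27384+28·478241) = (467719209,26781524)

489 28
478241 27384
467719209 26781524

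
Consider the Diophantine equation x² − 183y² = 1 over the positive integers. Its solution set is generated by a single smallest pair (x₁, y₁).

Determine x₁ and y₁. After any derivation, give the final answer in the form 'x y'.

487 36

d=183: √d = [13; 1,1,8,1,1,26] (ℓ=6, even), read p_5/q_5
i=0: a=13 ⇒ p=13, q=1
…
i=4: a=1 ⇒ p=257, q=19
i=5: a=1 ⇒ p=487, q=36
(x₁, y₁) = (487, 36);  487² − 183·36² = 1 ✓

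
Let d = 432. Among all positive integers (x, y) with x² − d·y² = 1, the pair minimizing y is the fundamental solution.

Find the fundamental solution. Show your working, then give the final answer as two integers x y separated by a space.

√432 → a₀=20, period (1,3,1,1,1,3,1,40); ℓ=8 even so k=7
i=0: a=20 ⇒ p=20, q=1
i=1: a=1 ⇒ p=21, q=1
…
i=5: a=1 ⇒ p=291, q=14
i=6: a=3 ⇒ p=1060, q=51
i=7: a=1 ⇒ p=1351, q=65
fundamental: x₁=1351, y₁=65  (since 1825201 − 432·4225 = 1)

1351 65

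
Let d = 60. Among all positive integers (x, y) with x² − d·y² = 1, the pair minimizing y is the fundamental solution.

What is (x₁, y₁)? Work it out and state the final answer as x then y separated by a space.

[7; 1,2,1,14] for √60; ℓ=4 ⇒ convergent index 3
step 0: (7, 1)  from 7·(1,0) + (0,1)
…
step 2: (23, 3)  from 2·(8,1) + (7,1)
step 3: (31, 4)  from 1·(23,3) + (8,1)
fundamental: x₁=31, y₁=4  (since 961 − 60·16 = 1)

31 4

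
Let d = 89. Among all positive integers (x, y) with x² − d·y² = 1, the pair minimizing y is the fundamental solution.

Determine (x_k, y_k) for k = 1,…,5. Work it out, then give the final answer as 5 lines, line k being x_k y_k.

√89 → a₀=9, period (2,3,3,2,18); ℓ=5 odd so k=9
a_0=9:  p_0=9·1+0=9,  q_0=9·0+1=1
a_1=2:  p_1=2·9+1=19,  q_1=2·1+0=2
…
a_3=3:  p_3=3·66+19=217,  q_3=3·7+2=23
…
a_6=2:  p_6=2·9217+500=18934,  q_6=2·977+53=2007
…
a_8=3:  p_8=3·66019+18934=216991,  q_8=3·6998+2007=23001
a_9=2:  p_9=2·216991+66019=500001,  q_9=2·23001+6998=53000
(x₁, y₁) = (500001, 53000);  500001² − 89·53000² = 1 ✓
(x_2, y_2) = (500001·500001 + 89·53000·53000, 500001·53000 + 53000·500001) = (500002000001, 53000106000)
(x_3, y_3) = (500001·500002000001 + 89·53000·53000106000, 500001·53000106000 + 53000·500002000001) = (500003000004500001, 53000212000159000)
(x_4, y_4) = (500001·500003000004500001 + 89·53000·53000212000159000, 500001·53000212000159000 + 53000·500003000004500001) = (500004000010000008000001, 53000318000530000212000)
(x_5, y_5) = (500001·500004000010000008000001 + 89·53000·53000318000530000212000, 500001·53000318000530000212000 + 53000·500004000010000008000001) = (500005000017500025000012500001, 53000424001113001060000265000)

500001 53000
500002000001 53000106000
500003000004500001 53000212000159000
500004000010000008000001 53000318000530000212000
500005000017500025000012500001 53000424001113001060000265000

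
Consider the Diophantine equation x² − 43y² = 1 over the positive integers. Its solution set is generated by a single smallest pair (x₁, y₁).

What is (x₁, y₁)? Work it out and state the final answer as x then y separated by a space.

√43 → a₀=6, period (1,1,3,1,5,1,3,1,1,12); ℓ=10 even so k=9
k=0  a_k=6  p_k/q_k = 6/1
…
k=3  a_k=3  p_k/q_k = 46/7
k=4  a_k=1  p_k/q_k = 59/9
k=5  a_k=5  p_k/q_k = 341/52
k=6  a_k=1  p_k/q_k = 400/61
k=7  a_k=3  p_k/q_k = 1541/235
k=8  a_k=1  p_k/q_k = 1941/296
k=9  a_k=1  p_k/q_k = 3482/531
fundamental: x₁=3482, y₁=531  (since 12124324 − 43·281961 = 1)

3482 531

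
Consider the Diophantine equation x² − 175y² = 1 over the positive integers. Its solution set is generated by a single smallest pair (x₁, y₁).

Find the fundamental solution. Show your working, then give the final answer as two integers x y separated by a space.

d=175: √d = [13; 4,2,1,2,4,26] (ℓ=6, even), read p_5/q_5
a_0=13:  p_0=13·1+0=13,  q_0=13·0+1=1
a_1=4:  p_1=4·13+1=53,  q_1=4·1+0=4
…
a_4=2:  p_4=2·172+119=463,  q_4=2·13+9=35
a_5=4:  p_5=4·463+172=2024,  q_5=4·35+13=153
(x₁, y₁) = (2024, 153);  2024² − 175·153² = 1 ✓

2024 153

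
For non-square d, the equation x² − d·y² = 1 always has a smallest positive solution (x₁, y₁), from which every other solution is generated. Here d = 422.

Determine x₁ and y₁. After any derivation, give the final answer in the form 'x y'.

d=422: √d = [20; 1,1,5,2,1,…,1,1,40] (ℓ=14, even), read p_13/q_13
i=0: a=20 ⇒ p=20, q=1
i=1: a=1 ⇒ p=21, q=1
…
i=3: a=5 ⇒ p=226, q=11
…
i=5: a=1 ⇒ p=719, q=35
i=6: a=3 ⇒ p=2650, q=129
…
i=8: a=3 ⇒ p=163807, q=7974
…
i=10: a=2 ⇒ p=598859, q=29152
…
i=12: a=1 ⇒ p=3810680, q=185501
i=13: a=1 ⇒ p=7022501, q=341850
(x₁, y₁) = (7022501, 341850);  7022501² − 422·341850² = 1 ✓

7022501 341850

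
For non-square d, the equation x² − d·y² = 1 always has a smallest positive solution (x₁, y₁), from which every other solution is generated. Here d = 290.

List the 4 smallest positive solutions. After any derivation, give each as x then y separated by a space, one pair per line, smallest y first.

√290 = [17; 34, …], period ℓ=1 (odd) → k=1
k=0  a_k=17  p_k/q_k = 17/1
k=1  a_k=34  p_k/q_k = 579/34
fundamental: x₁=579, y₁=34  (since 335241 − 290·1156 = 1)
n=2: (579,34)∘(579,34) = (579·579+290·34·34, 579·34+34·579) = (670481,39372)
n=3: (670481,39372)∘(579,34) = (579·670481+290·34·39372, 579·39372+34·670481) = (776416419,45592742)
n=4: (776416419,45592742)∘(579,34) = (579·776416419+290·34·45592742, 579·45592742+34·776416419) = (899089542721,52796355864)

579 34
670481 39372
776416419 45592742
899089542721 52796355864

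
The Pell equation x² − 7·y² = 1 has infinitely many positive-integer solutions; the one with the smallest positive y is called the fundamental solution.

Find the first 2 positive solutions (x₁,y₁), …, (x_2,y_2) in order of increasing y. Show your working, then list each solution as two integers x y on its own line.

[2; 1,1,1,4] for √7; ℓ=4 ⇒ convergent index 3
a_0=2:  p_0=2·1+0=2,  q_0=2·0+1=1
…
a_2=1:  p_2=1·3+2=5,  q_2=1·1+1=2
a_3=1:  p_3=1·5+3=8,  q_3=1·2+1=3
(x₁, y₁) = (8, 3);  8² − 7·3² = 1 ✓
n=2: (8,3)∘(8,3) = (8·8+7·3·3, 8·3+3·8) = (127,48)

8 3
127 48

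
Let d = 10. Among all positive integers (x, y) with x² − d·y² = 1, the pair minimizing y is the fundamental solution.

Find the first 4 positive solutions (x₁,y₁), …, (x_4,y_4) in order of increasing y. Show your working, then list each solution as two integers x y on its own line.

d=10: √d = [3; 6] (ℓ=1, odd), read p_1/q_1
i=0: a=3 ⇒ p=3, q=1
i=1: a=6 ⇒ p=19, q=6
fundamental: x₁=19, y₁=6  (since 361 − 10·36 = 1)
(19+6√10)^2 = 721 + 228√10
(19+6√10)^3 = 27379 + 8658√10
(19+6√10)^4 = 1039681 + 328776√10

19 6
721 228
27379 8658
1039681 328776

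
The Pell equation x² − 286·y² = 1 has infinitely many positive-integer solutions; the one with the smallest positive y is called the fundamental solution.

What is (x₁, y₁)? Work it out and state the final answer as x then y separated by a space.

561835 33222

√286 → a₀=16, period (1,10,3,3,2,3,3,10,1,32); ℓ=10 even so k=9
i=0: a=16 ⇒ p=16, q=1
i=1: a=1 ⇒ p=17, q=1
i=2: a=10 ⇒ p=186, q=11
i=3: a=3 ⇒ p=575, q=34
…
i=6: a=3 ⇒ p=15102, q=893
i=7: a=3 ⇒ p=49703, q=2939
i=8: a=10 ⇒ p=512132, q=30283
i=9: a=1 ⇒ p=561835, q=33222
(x₁, y₁) = (561835, 33222);  561835² − 286·33222² = 1 ✓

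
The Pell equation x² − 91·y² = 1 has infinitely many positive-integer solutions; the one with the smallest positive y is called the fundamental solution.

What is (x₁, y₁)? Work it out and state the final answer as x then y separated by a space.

√91 → a₀=9, period (1,1,5,1,5,1,1,18); ℓ=8 even so k=7
i=0: a=9 ⇒ p=9, q=1
i=1: a=1 ⇒ p=10, q=1
…
i=3: a=5 ⇒ p=105, q=11
…
i=6: a=1 ⇒ p=849, q=89
i=7: a=1 ⇒ p=1574, q=165
(x₁, y₁) = (1574, 165);  1574² − 91·165² = 1 ✓

1574 165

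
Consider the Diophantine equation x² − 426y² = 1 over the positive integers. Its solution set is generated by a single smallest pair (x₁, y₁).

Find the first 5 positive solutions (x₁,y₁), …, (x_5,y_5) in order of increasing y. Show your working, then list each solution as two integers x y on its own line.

√426 = [20; 1,1,1,3,2,6,2,3,1,1,1,40, …], period ℓ=12 (even) → k=11
step 0: (20, 1)  from 20·(1,0) + (0,1)
step 1: (21, 1)  from 1·(20,1) + (1,0)
…
step 3: (62, 3)  from 1·(41,2) + (21,1)
…
step 5: (516, 25)  from 2·(227,11) + (62,3)
…
step 7: (7162, 347)  from 2·(3323,161) + (516,25)
step 8: (24809, 1202)  from 3·(7162,347) + (3323,161)
…
step 10: (56780, 2751)  from 1·(31971,1549) + (24809,1202)
step 11: (88751, 4300)  from 1·(56780,2751) + (31971,1549)
→ (88751, 4300).  Check: 88751²=7876740001, 426·4300²=7876740000, difference 1.
k=2:  x_2 = 88751·88751+426·4300·4300 = 15753480001,  y_2 = 88751·4300+4300·88751 = 763258600
k=3:  x_3 = 88751·15753480001+426·4300·763258600 = 2796274207048751,  y_3 = 88751·763258600+4300·15753480001 = 135479928012900
k=4:  x_4 = 88751·2796274207048751+426·4300·135479928012900 = 496344264283813920001,  y_4 = 88751·135479928012900+4300·2796274207048751 = 24047958181382517200
k=5:  x_5 = 88751·496344264283813920001+426·4300·24047958181382517200 = 88102099596109264220968751,  y_5 = 88751·24047958181382517200+4300·496344264283813920001 = 4268560672976279640021500

88751 4300
15753480001 763258600
2796274207048751 135479928012900
496344264283813920001 24047958181382517200
88102099596109264220968751 4268560672976279640021500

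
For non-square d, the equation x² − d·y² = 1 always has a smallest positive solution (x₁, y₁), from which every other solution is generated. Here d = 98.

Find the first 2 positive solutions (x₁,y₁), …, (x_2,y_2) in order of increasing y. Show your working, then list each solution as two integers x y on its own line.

√98 = [9; 1,8,1,18, …], period ℓ=4 (even) → k=3
i=0: a=9 ⇒ p=9, q=1
…
i=2: a=8 ⇒ p=89, q=9
i=3: a=1 ⇒ p=99, q=10
→ (99, 10).  Check: 99²=9801, 98·10²=9800, difference 1.
(99+10√98)^2 = 19601 + 1980√98

99 10
19601 1980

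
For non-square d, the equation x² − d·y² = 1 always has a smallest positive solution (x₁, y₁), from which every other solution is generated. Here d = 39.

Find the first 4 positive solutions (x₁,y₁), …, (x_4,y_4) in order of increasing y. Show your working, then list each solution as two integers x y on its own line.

25 4
1249 200
62425 9996
3120001 499600

d=39: √d = [6; 4,12] (ℓ=2, even), read p_1/q_1
i=0: a=6 ⇒ p=6, q=1
i=1: a=4 ⇒ p=25, q=4
→ (25, 4).  Check: 25²=625, 39·4²=624, difference 1.
k=2:  x_2 = 25·25+39·4·4 = 1249,  y_2 = 25·4+4·25 = 200
k=3:  x_3 = 25·1249+39·4·200 = 62425,  y_3 = 25·200+4·1249 = 9996
k=4:  x_4 = 25·62425+39·4·9996 = 3120001,  y_4 = 25·9996+4·62425 = 499600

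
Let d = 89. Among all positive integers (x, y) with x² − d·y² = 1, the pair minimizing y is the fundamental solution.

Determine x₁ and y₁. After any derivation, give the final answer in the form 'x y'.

500001 53000

[9; 2,3,3,2,18] for √89; ℓ=5 ⇒ convergent index 9
k=0  a_k=9  p_k/q_k = 9/1
k=1  a_k=2  p_k/q_k = 19/2
k=2  a_k=3  p_k/q_k = 66/7
k=3  a_k=3  p_k/q_k = 217/23
k=4  a_k=2  p_k/q_k = 500/53
…
k=8  a_k=3  p_k/q_k = 216991/23001
k=9  a_k=2  p_k/q_k = 500001/53000
(x₁, y₁) = (500001, 53000);  500001² − 89·53000² = 1 ✓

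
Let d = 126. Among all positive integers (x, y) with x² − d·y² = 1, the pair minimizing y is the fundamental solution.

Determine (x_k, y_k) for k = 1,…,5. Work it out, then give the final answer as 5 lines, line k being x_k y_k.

√126 = [11; 4,2,4,22, …], period ℓ=4 (even) → k=3
step 0: (11, 1)  from 11·(1,0) + (0,1)
…
step 2: (101, 9)  from 2·(45,4) + (11,1)
step 3: (449, 40)  from 4·(101,9) + (45,4)
fundamental: x₁=449, y₁=40  (since 201601 − 126·1600 = 1)
k=2:  x_2 = 449·449+126·40·40 = 403201,  y_2 = 449·40+40·449 = 35920
k=3:  x_3 = 449·403201+126·40·35920 = 362074049,  y_3 = 449·35920+40·403201 = 32256120
k=4:  x_4 = 449·362074049+126·40·32256120 = 325142092801,  y_4 = 449·32256120+40·362074049 = 28965959840
k=5:  x_5 = 449·325142092801+126·40·28965959840 = 291977237261249,  y_5 = 449·28965959840+40·325142092801 = 26011399680200

449 40
403201 35920
362074049 32256120
325142092801 28965959840
291977237261249 26011399680200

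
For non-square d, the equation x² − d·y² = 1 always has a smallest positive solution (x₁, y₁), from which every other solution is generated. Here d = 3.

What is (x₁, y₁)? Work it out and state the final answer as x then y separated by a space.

d=3: √d = [1; 1,2] (ℓ=2, even), read p_1/q_1
a_0=1:  p_0=1·1+0=1,  q_0=1·0+1=1
a_1=1:  p_1=1·1+1=2,  q_1=1·1+0=1
fundamental: x₁=2, y₁=1  (since 4 − 3·1 = 1)

2 1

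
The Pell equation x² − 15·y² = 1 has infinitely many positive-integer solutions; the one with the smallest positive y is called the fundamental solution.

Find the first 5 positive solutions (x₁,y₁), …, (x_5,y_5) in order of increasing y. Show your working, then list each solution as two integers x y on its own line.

[3; 1,6] for √15; ℓ=2 ⇒ convergent index 1
i=0: a=3 ⇒ p=3, q=1
i=1: a=1 ⇒ p=4, q=1
fundamental: x₁=4, y₁=1  (since 16 − 15·1 = 1)
n=2: (4,1)∘(4,1) = (4·4+15·1·1, 4·1+1·4) = (31,8)
n=3: (31,8)∘(4,1) = (4·31+15·1·8, 4·8+1·31) = (244,63)
n=4: (244,63)∘(4,1) = (4·244+15·1·63, 4·63+1·244) = (1921,496)
n=5: (1921,496)∘(4,1) = (4·1921+15·1·496, 4·496+1·1921) = (15124,3905)

4 1
31 8
244 63
1921 496
15124 3905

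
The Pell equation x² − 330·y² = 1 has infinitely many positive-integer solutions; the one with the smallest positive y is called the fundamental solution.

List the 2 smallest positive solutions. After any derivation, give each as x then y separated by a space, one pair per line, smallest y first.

109 6
23761 1308

√330 → a₀=18, period (6,36); ℓ=2 even so k=1
i=0: a=18 ⇒ p=18, q=1
i=1: a=6 ⇒ p=109, q=6
→ (109, 6).  Check: 109²=11881, 330·6²=11880, difference 1.
(109+6√330)^2 = 23761 + 1308√330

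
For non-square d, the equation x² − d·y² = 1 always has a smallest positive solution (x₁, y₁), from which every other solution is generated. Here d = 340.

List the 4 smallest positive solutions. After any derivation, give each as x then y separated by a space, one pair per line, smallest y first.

285769 15498
163327842721 8857695924
93348068572789129 5062509812995614
53351968415791425367681 2893416733491029538408

√340 = [18; 2,3,1,1,1,…,3,2,36, …], period ℓ=14 (even) → k=13
i=0: a=18 ⇒ p=18, q=1
i=1: a=2 ⇒ p=37, q=2
…
i=3: a=1 ⇒ p=166, q=9
…
i=6: a=1 ⇒ p=756, q=41
…
i=8: a=1 ⇒ p=7265, q=394
i=9: a=1 ⇒ p=13774, q=747
…
i=12: a=3 ⇒ p=125478, q=6805
i=13: a=2 ⇒ p=285769, q=15498
→ (285769, 15498).  Check: 285769²=81663921361, 340·15498²=81663921360, difference 1.
(x_2, y_2) = (285769·285769 + 340·15498·15498, 285769·15498 + 15498·285769) = (163327842721, 8857695924)
(x_3, y_3) = (285769·163327842721 + 340·15498·8857695924, 285769·8857695924 + 15498·163327842721) = (93348068572789129, 5062509812995614)
(x_4, y_4) = (285769·93348068572789129 + 340·15498·5062509812995614, 285769·5062509812995614 + 15498·93348068572789129) = (53351968415791425367681, 2893416733491029538408)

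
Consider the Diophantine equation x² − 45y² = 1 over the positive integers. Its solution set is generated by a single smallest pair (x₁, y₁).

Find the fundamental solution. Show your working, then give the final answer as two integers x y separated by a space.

√45 → a₀=6, period (1,2,2,2,1,12); ℓ=6 even so k=5
k=0  a_k=6  p_k/q_k = 6/1
…
k=4  a_k=2  p_k/q_k = 114/17
k=5  a_k=1  p_k/q_k = 161/24
fundamental: x₁=161, y₁=24  (since 25921 − 45·576 = 1)

161 24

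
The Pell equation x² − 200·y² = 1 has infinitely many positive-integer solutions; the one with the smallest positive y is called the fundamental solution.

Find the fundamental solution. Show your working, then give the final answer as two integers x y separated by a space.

99 7

[14; 7,28] for √200; ℓ=2 ⇒ convergent index 1
step 0: (14, 1)  from 14·(1,0) + (0,1)
step 1: (99, 7)  from 7·(14,1) + (1,0)
(x₁, y₁) = (99, 7);  99² − 200·7² = 1 ✓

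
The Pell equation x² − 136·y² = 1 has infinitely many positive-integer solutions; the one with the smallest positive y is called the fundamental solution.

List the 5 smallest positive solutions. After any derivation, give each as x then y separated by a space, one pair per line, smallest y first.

35 3
2449 210
171395 14697
11995201 1028580
839492675 71985903

√136 = [11; 1,1,1,22, …], period ℓ=4 (even) → k=3
a_0=11:  p_0=11·1+0=11,  q_0=11·0+1=1
a_1=1:  p_1=1·11+1=12,  q_1=1·1+0=1
a_2=1:  p_2=1·12+11=23,  q_2=1·1+1=2
a_3=1:  p_3=1·23+12=35,  q_3=1·2+1=3
→ (35, 3).  Check: 35²=1225, 136·3²=1224, difference 1.
(x_2, y_2) = (35·35 + 136·3·3, 35·3 + 3·35) = (2449, 210)
(x_3, y_3) = (35·2449 + 136·3·210, 35·210 + 3·2449) = (171395, 14697)
(x_4, y_4) = (35·171395 + 136·3·14697, 35·14697 + 3·171395) = (11995201, 1028580)
(x_5, y_5) = (35·11995201 + 136·3·1028580, 35·1028580 + 3·11995201) = (839492675, 71985903)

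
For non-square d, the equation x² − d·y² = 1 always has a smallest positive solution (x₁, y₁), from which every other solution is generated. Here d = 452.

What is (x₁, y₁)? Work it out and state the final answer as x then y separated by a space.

√452 = [21; 3,1,5,3,10,3,5,1,3,42, …], period ℓ=10 (even) → k=9
step 0: (21, 1)  from 21·(1,0) + (0,1)
…
step 2: (85, 4)  from 1·(64,3) + (21,1)
…
step 8: (313483, 14745)  from 1·(263904,12413) + (49579,2332)
step 9: (1204353, 56648)  from 3·(313483,14745) + (263904,12413)
fundamental: x₁=1204353, y₁=56648  (since 1450466148609 − 452·3208995904 = 1)

1204353 56648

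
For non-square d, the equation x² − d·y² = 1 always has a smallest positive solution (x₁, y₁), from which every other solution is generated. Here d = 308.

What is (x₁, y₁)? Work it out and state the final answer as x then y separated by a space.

351 20

√308 → a₀=17, period (1,1,4,1,1,34); ℓ=6 even so k=5
a_0=17:  p_0=17·1+0=17,  q_0=17·0+1=1
a_1=1:  p_1=1·17+1=18,  q_1=1·1+0=1
…
a_3=4:  p_3=4·35+18=158,  q_3=4·2+1=9
a_4=1:  p_4=1·158+35=193,  q_4=1·9+2=11
a_5=1:  p_5=1·193+158=351,  q_5=1·11+9=20
fundamental: x₁=351, y₁=20  (since 123201 − 308·400 = 1)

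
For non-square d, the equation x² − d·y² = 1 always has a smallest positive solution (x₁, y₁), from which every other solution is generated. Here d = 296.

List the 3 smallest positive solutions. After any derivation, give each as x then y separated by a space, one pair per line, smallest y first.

d=296: √d = [17; 4,1,7,1,4,34] (ℓ=6, even), read p_5/q_5
step 0: (17, 1)  from 17·(1,0) + (0,1)
…
step 3: (671, 39)  from 7·(86,5) + (69,4)
step 4: (757, 44)  from 1·(671,39) + (86,5)
step 5: (3699, 215)  from 4·(757,44) + (671,39)
→ (3699, 215).  Check: 3699²=13682601, 296·215²=13682600, difference 1.
n=2: (3699,215)∘(3699,215) = (3699·3699+296·215·215, 3699·215+215·3699) = (27365201,1590570)
n=3: (27365201,1590570)∘(3699,215) = (3699·27365201+296·215·1590570, 3699·1590570+215·27365201) = (202447753299,11767036645)

3699 215
27365201 1590570
202447753299 11767036645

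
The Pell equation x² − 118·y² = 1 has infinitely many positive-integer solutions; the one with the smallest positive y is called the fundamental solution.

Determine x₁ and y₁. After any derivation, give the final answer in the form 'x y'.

√118 = [10; 1,6,3,2,10,2,3,6,1,20, …], period ℓ=10 (even) → k=9
i=0: a=10 ⇒ p=10, q=1
i=1: a=1 ⇒ p=11, q=1
i=2: a=6 ⇒ p=76, q=7
i=3: a=3 ⇒ p=239, q=22
i=4: a=2 ⇒ p=554, q=51
i=5: a=10 ⇒ p=5779, q=532
i=6: a=2 ⇒ p=12112, q=1115
…
i=8: a=6 ⇒ p=264802, q=24377
i=9: a=1 ⇒ p=306917, q=28254
fundamental: x₁=306917, y₁=28254  (since 94198044889 − 118·798288516 = 1)

306917 28254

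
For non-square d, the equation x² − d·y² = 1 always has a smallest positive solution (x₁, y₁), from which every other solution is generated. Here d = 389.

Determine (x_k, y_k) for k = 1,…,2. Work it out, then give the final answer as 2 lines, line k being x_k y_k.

d=389: √d = [19; 1,2,1,1,1,1,2,1,38] (ℓ=9, odd), read p_17/q_17
k=0  a_k=19  p_k/q_k = 19/1
…
k=2  a_k=2  p_k/q_k = 59/3
k=3  a_k=1  p_k/q_k = 79/4
k=4  a_k=1  p_k/q_k = 138/7
…
k=7  a_k=2  p_k/q_k = 927/47
k=8  a_k=1  p_k/q_k = 1282/65
…
k=10  a_k=1  p_k/q_k = 50925/2582
k=11  a_k=2  p_k/q_k = 151493/7681
…
k=13  a_k=1  p_k/q_k = 353911/17944
…
k=16  a_k=2  p_k/q_k = 2376809/120509
k=17  a_k=1  p_k/q_k = 3287049/166660
fundamental: x₁=3287049, y₁=166660  (since 10804691128401 − 389·27775555600 = 1)
(3287049+166660√389)^2 = 21609382256801 + 1095639172680√389

3287049 166660
21609382256801 1095639172680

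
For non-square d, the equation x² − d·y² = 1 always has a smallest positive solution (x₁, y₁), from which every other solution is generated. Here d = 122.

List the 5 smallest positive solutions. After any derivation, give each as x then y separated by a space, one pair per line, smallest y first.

243 22
118097 10692
57394899 5196290
27893802817 2525386248
13556330774163 1227332520238

√122 → a₀=11, period (22); ℓ=1 odd so k=1
a_0=11:  p_0=11·1+0=11,  q_0=11·0+1=1
a_1=22:  p_1=22·11+1=243,  q_1=22·1+0=22
(x₁, y₁) = (243, 22);  243² − 122·22² = 1 ✓
k=2:  x_2 = 243·243+122·22·22 = 118097,  y_2 = 243·22+22·243 = 10692
k=3:  x_3 = 243·118097+122·22·10692 = 57394899,  y_3 = 243·10692+22·118097 = 5196290
k=4:  x_4 = 243·57394899+122·22·5196290 = 27893802817,  y_4 = 243·5196290+22·57394899 = 2525386248
k=5:  x_5 = 243·27893802817+122·22·2525386248 = 13556330774163,  y_5 = 243·2525386248+22·27893802817 = 1227332520238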